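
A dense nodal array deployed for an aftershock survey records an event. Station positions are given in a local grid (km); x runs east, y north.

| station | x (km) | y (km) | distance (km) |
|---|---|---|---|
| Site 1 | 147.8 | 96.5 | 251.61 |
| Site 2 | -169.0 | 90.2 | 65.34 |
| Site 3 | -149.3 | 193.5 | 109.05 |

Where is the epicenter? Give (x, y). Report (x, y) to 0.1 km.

Circle about each station: (x − 147.8)² + (y − 96.5)² = 251.61²; (x + 169.0)² + (y − 90.2)² = 65.34²; (x + 149.3)² + (y − 193.5)² = 109.05².
Subtracting pairs of circle equations eliminates x²+y² and gives linear equations (the radical axes):
-633.6 x − 12.6 y = 64578.23
-594.2 x + 194.0 y = 79991.34
Solving the 2×2 system: x ≈ -103.8, y ≈ 94.4 km.
Check against Site 1 (with the unrounded x, y): √((x − 147.8)²+(y − 96.5)²) = 251.61 ≈ 251.61 km. ✓

-103.8 km east, 94.4 km north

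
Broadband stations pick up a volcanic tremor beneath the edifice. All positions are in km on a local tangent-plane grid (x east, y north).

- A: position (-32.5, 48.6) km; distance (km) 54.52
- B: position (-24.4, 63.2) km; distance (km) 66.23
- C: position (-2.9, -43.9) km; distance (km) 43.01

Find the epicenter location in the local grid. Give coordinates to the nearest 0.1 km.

Circle about each station: (x + 32.5)² + (y − 48.6)² = 54.52²; (x + 24.4)² + (y − 63.2)² = 66.23²; (x + 2.9)² + (y + 43.9)² = 43.01².
Subtracting the A equation from the B and C equations removes the quadratic terms:
16.2 x + 29.2 y = -242.59
59.2 x − 185.0 y = -360.02
Solving the 2×2 system: x ≈ -11.7, y ≈ -1.8 km.
Check against A (with the unrounded x, y): √((x + 32.5)²+(y − 48.6)²) = 54.52 ≈ 54.52 km. ✓

x ≈ -11.7 km, y ≈ -1.8 km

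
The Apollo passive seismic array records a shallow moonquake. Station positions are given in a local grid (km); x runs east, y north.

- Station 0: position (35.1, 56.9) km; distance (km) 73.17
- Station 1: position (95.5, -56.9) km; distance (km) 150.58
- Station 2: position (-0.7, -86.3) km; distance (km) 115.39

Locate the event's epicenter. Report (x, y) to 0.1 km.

Circle about each station: (x − 35.1)² + (y − 56.9)² = 73.17²; (x − 95.5)² + (y + 56.9)² = 150.58²; (x + 0.7)² + (y + 86.3)² = 115.39².
Subtracting the Station 0 equation from the Station 1 and Station 2 equations removes the quadratic terms:
120.8 x − 227.6 y = -9432.25
-71.6 x − 286.4 y = -4982.44
Solving the 2×2 system: x ≈ -30.8, y ≈ 25.1 km.

-30.8 km east, 25.1 km north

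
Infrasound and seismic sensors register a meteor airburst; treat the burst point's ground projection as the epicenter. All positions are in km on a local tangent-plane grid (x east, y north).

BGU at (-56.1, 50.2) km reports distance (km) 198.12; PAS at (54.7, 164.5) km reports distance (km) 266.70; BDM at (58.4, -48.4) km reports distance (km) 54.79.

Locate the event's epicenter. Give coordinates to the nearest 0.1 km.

Circle about each station: (x + 56.1)² + (y − 50.2)² = 198.12²; (x − 54.7)² + (y − 164.5)² = 266.70²; (x − 58.4)² + (y + 48.4)² = 54.79².
Subtracting the BGU equation from the PAS and BDM equations removes the quadratic terms:
221.6 x + 228.6 y = -7492.27
229.0 x − 197.2 y = 36335.46
Solving the 2×2 system: x ≈ 71.1, y ≈ -101.7 km.
Check against BGU (with the unrounded x, y): √((x + 56.1)²+(y − 50.2)²) = 198.12 ≈ 198.12 km. ✓

71.1 km east, -101.7 km north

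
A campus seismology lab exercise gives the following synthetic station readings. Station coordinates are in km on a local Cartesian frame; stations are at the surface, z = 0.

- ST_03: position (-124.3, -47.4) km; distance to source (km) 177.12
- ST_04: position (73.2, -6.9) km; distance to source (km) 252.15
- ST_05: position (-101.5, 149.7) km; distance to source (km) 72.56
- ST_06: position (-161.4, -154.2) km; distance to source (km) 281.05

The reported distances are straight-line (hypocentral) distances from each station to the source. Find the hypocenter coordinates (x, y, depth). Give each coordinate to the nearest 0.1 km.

x ≈ -137.3 km, y ≈ 120.2 km, depth ≈ 55.8 km

Each station gives a sphere (x−x_i)² + (y−y_i)² + z² = d_i² (stations at z=0).
Subtracting the ST_03 sphere from ST_04 and ST_05: z² cancels, leaving linear equations in x and y:
395.0 x + 81.0 y = -44499.53
45.6 x + 394.2 y = 41121.63
Solving: x ≈ -137.306, y ≈ 120.200 km (keep extra digits for the depth step; rounded: -137.3, 120.2).
Then from the ST_03 sphere: z² = 177.12² − (x + 124.3)² − (y + 47.4)² with x = -137.306, y = 120.200, so z ≈ 55.790 ≈ 55.8 km.
Check against ST_06 (with the unrounded solution): distance 281.05 ≈ 281.05 km. ✓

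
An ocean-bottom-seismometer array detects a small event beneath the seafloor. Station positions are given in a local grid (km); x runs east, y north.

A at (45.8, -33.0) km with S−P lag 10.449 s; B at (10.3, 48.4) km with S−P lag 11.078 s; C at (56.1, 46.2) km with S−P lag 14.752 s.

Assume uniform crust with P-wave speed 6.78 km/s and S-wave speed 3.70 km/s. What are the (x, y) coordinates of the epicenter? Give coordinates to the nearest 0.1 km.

Distance from S−P lag: d = Δt · v_P v_S / (v_P − v_S) = Δt · (6.78·3.70)/(6.78−3.70) ≈ 8.1448·Δt.
So d_A = 85.11, d_B = 90.23, d_C = 120.15 km.
Circle about each station: (x − 45.8)² + (y + 33.0)² = 85.11²; (x − 10.3)² + (y − 48.4)² = 90.23²; (x − 56.1)² + (y − 46.2)² = 120.15².
Subtracting the A equation from the B and C equations removes the quadratic terms:
-71.0 x + 162.8 y = -1635.73
20.6 x + 158.4 y = -5097.30
Solving the 2×2 system: x ≈ -39.1, y ≈ -27.1 km.

(-39.1, -27.1)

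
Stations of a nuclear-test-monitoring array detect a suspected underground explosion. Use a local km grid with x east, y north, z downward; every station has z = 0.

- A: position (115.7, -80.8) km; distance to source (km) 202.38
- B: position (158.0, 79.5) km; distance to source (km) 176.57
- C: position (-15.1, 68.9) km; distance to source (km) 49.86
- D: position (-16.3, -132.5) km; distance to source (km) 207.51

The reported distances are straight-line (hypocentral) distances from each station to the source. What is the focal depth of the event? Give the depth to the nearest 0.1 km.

depth ≈ 49.7 km

Each station gives a sphere (x−x_i)² + (y−y_i)² + z² = d_i² (stations at z=0).
Subtracting the A sphere from B and C: z² cancels, leaving linear equations in x and y:
84.6 x + 320.6 y = 21149.82
-261.6 x + 299.4 y = 23531.73
Solving: x ≈ -11.099, y ≈ 68.898 km (keep extra digits for the depth step; rounded: -11.1, 68.9).
Then from the A sphere: z² = 202.38² − (x − 115.7)² − (y + 80.8)² with x = -11.099, y = 68.898, so z ≈ 49.701 ≈ 49.7 km.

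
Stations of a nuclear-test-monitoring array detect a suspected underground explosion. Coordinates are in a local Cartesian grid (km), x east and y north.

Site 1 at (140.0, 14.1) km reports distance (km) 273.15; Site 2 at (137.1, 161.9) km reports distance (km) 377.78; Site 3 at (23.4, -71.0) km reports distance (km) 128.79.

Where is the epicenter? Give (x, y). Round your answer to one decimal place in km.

Circle about each station: (x − 140.0)² + (y − 14.1)² = 273.15²; (x − 137.1)² + (y − 161.9)² = 377.78²; (x − 23.4)² + (y + 71.0)² = 128.79².
Subtracting the Site 1 equation from the Site 2 and Site 3 equations removes the quadratic terms:
-5.8 x + 295.6 y = -42897.60
-233.2 x − 170.2 y = 43813.81
Solving the 2×2 system: x ≈ -80.8, y ≈ -146.7 km.

(-80.8, -146.7)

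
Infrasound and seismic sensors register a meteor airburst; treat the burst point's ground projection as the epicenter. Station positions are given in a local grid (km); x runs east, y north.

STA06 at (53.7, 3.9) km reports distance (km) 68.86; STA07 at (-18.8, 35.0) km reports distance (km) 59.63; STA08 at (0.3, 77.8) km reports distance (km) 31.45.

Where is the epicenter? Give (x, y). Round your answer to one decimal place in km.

(30.4, 68.7)

Circle about each station: (x − 53.7)² + (y − 3.9)² = 68.86²; (x + 18.8)² + (y − 35.0)² = 59.63²; (x − 0.3)² + (y − 77.8)² = 31.45².
Subtracting pairs of circle equations eliminates x²+y² and gives linear equations (the radical axes):
-145.0 x + 62.2 y = -134.50
-106.8 x + 147.8 y = 6906.63
Solving the 2×2 system: x ≈ 30.4, y ≈ 68.7 km.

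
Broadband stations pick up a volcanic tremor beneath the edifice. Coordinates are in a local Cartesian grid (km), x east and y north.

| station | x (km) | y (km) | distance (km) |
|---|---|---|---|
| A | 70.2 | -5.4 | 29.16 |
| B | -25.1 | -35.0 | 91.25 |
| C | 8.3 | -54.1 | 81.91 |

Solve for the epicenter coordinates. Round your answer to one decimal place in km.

Circle about each station: (x − 70.2)² + (y + 5.4)² = 29.16²; (x + 25.1)² + (y + 35.0)² = 91.25²; (x − 8.3)² + (y + 54.1)² = 81.91².
Subtracting the A equation from the B and C equations removes the quadratic terms:
-190.6 x − 59.2 y = -10578.45
-123.8 x − 97.4 y = -7820.44
Solving the 2×2 system: x ≈ 50.5, y ≈ 16.1 km.
Check against A (with the unrounded x, y): √((x − 70.2)²+(y + 5.4)²) = 29.17 ≈ 29.16 km. ✓

(50.5, 16.1)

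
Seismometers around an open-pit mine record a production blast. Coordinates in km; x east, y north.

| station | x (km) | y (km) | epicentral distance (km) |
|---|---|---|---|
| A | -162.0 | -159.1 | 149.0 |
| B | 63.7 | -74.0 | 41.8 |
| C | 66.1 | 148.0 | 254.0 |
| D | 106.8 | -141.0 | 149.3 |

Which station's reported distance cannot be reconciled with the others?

B

Solve using three stations at a time. Using A, C, D (subtract circle equations pairwise → linear system) gives (x, y) ≈ (-32.1, -86.2).
Distances from that point to each station vs reported:
  A: calculated 149.0 vs reported 149.0 → residual 0.0 km
  B: calculated 96.5 vs reported 41.8 → residual 54.7 km
  C: calculated 254.0 vs reported 254.0 → residual 0.0 km
  D: calculated 149.3 vs reported 149.3 → residual 0.0 km
A, C, D are mutually consistent (residuals ≈ 0); B is off by 54.7 km.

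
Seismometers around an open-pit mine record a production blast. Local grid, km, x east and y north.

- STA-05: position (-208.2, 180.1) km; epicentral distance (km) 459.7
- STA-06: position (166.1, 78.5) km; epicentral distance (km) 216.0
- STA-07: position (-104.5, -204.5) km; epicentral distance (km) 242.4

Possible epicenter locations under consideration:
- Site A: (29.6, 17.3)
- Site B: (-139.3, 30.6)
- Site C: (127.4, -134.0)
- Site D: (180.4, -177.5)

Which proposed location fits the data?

Site C

For each candidate, compare |candidate − station| to the reported distance:
Site A: residuals STA-05 171.5, STA-06 66.4, STA-07 16.8 → max 171.5 km
Site B: residuals STA-05 295.1, STA-06 93.1, STA-07 4.7 → max 295.1 km
Site C: residuals STA-05 0.0, STA-06 0.0, STA-07 0.0 → max 0.0 km
Site D: residuals STA-05 68.4, STA-06 40.4, STA-07 43.8 → max 68.4 km
Only Site C has all residuals ≈ 0.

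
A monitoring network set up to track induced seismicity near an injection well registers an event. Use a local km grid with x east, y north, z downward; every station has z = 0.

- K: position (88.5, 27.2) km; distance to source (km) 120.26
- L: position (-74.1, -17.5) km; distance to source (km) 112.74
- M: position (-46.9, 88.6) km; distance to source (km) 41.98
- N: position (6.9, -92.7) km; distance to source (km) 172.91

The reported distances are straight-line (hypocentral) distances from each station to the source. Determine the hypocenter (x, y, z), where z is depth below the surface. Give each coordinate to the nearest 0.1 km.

(-17.8, 76.2, 27.6)

Each station gives a sphere (x−x_i)² + (y−y_i)² + z² = d_i² (stations at z=0).
Subtracting the K sphere from L and M: z² cancels, leaving linear equations in x and y:
-325.2 x − 89.4 y = -1022.87
-270.8 x + 122.8 y = 14177.63
Solving: x ≈ -17.802, y ≈ 76.197 km (keep extra digits for the depth step; rounded: -17.8, 76.2).
Then from the K sphere: z² = 120.26² − (x − 88.5)² − (y − 27.2)² with x = -17.802, y = 76.197, so z ≈ 27.598 ≈ 27.6 km.
Check against N (with the unrounded solution): distance 172.91 ≈ 172.91 km. ✓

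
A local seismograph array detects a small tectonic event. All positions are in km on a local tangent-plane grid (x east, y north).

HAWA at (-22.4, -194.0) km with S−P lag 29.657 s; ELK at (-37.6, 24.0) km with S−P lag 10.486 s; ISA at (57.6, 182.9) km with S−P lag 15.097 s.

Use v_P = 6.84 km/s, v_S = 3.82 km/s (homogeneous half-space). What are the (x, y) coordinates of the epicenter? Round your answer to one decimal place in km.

Distance from S−P lag: d = Δt · v_P v_S / (v_P − v_S) = Δt · (6.84·3.82)/(6.84−3.82) ≈ 8.6519·Δt.
So d_HAWA = 256.59, d_ELK = 90.72, d_ISA = 130.62 km.
Circle about each station: (x + 22.4)² + (y + 194.0)² = 256.59²; (x + 37.6)² + (y − 24.0)² = 90.72²; (x − 57.6)² + (y − 182.9)² = 130.62².
Subtracting the HAWA equation from the ELK and ISA equations removes the quadratic terms:
-30.4 x + 436.0 y = 21460.31
160.0 x + 753.8 y = 47409.25
Solving the 2×2 system: x ≈ 48.5, y ≈ 52.6 km.

(48.5, 52.6)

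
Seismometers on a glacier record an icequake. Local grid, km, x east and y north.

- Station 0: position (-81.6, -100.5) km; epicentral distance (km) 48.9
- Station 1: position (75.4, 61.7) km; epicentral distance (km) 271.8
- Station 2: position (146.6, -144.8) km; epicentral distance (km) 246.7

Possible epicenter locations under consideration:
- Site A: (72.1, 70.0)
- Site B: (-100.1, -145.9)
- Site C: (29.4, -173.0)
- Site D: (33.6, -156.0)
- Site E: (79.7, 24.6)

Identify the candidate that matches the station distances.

For each candidate, compare |candidate − station| to the reported distance:
Site A: residuals Station 0 180.7, Station 1 262.9, Station 2 19.3 → max 262.9 km
Site B: residuals Station 0 0.1, Station 1 0.0, Station 2 0.0 → max 0.1 km
Site C: residuals Station 0 83.7, Station 1 32.6, Station 2 126.2 → max 126.2 km
Site D: residuals Station 0 79.0, Station 1 50.1, Station 2 133.1 → max 133.1 km
Site E: residuals Station 0 155.2, Station 1 234.5, Station 2 64.6 → max 234.5 km
Only Site B has all residuals ≈ 0.

Site B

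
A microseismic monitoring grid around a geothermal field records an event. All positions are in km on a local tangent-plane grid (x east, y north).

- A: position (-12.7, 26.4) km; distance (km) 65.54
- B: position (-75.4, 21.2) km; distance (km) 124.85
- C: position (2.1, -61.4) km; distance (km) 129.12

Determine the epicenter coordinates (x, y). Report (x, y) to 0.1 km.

Circle about each station: (x + 12.7)² + (y − 26.4)² = 65.54²; (x + 75.4)² + (y − 21.2)² = 124.85²; (x − 2.1)² + (y + 61.4)² = 129.12².
Subtracting the A equation from the B and C equations removes the quadratic terms:
-125.4 x − 10.4 y = -6015.68
29.6 x − 175.6 y = -9460.36
Solving the 2×2 system: x ≈ 42.9, y ≈ 61.1 km.

(42.9, 61.1)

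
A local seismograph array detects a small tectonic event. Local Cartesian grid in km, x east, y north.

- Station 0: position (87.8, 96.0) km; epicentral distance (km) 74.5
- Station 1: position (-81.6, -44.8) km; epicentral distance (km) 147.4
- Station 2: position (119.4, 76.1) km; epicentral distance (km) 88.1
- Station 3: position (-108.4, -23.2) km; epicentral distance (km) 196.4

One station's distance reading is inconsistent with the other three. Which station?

Solve using three stations at a time. Using Station 0, Station 1, Station 2 (subtract circle equations pairwise → linear system) gives (x, y) ≈ (39.3, 39.5).
Distances from that point to each station vs reported:
  Station 0: calculated 74.5 vs reported 74.5 → residual 0.0 km
  Station 1: calculated 147.4 vs reported 147.4 → residual 0.0 km
  Station 2: calculated 88.1 vs reported 88.1 → residual 0.0 km
  Station 3: calculated 160.5 vs reported 196.4 → residual 35.9 km
Station 0, Station 1, Station 2 are mutually consistent (residuals ≈ 0); Station 3 is off by 35.9 km.

Station 3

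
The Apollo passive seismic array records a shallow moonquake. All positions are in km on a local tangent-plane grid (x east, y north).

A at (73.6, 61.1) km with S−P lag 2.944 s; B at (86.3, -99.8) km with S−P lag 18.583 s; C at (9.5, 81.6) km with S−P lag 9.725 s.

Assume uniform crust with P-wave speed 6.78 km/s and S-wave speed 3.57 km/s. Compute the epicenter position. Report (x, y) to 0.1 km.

69.4 km east, 39.3 km north

Distance from S−P lag: d = Δt · v_P v_S / (v_P − v_S) = Δt · (6.78·3.57)/(6.78−3.57) ≈ 7.5404·Δt.
So d_A = 22.20, d_B = 140.12, d_C = 73.33 km.
Circle about each station: (x − 73.6)² + (y − 61.1)² = 22.20²; (x − 86.3)² + (y + 99.8)² = 140.12²; (x − 9.5)² + (y − 81.6)² = 73.33².
Subtracting pairs of circle equations eliminates x²+y² and gives linear equations (the radical axes):
25.4 x − 321.8 y = -10883.21
-128.2 x + 41.0 y = -7285.81
Solving the 2×2 system: x ≈ 69.4, y ≈ 39.3 km.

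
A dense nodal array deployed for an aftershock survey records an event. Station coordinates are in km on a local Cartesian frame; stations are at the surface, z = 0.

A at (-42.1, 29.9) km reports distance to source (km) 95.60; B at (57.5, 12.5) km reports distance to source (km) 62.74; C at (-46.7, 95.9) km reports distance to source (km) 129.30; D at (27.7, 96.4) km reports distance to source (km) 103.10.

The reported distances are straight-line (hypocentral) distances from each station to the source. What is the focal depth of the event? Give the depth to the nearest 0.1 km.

Each station gives a sphere (x−x_i)² + (y−y_i)² + z² = d_i² (stations at z=0).
Subtracting the A sphere from B and C: z² cancels, leaving linear equations in x and y:
199.2 x − 34.8 y = 5999.13
-9.2 x + 132.0 y = 1132.15
Solving: x ≈ 32.004, y ≈ 10.807 km (keep extra digits for the depth step; rounded: 32.0, 10.8).
Then from the A sphere: z² = 95.60² − (x + 42.1)² − (y − 29.9)² with x = 32.004, y = 10.807, so z ≈ 57.301 ≈ 57.3 km.
Check against D (with the unrounded solution): distance 103.09 ≈ 103.10 km. ✓

z ≈ 57.3 km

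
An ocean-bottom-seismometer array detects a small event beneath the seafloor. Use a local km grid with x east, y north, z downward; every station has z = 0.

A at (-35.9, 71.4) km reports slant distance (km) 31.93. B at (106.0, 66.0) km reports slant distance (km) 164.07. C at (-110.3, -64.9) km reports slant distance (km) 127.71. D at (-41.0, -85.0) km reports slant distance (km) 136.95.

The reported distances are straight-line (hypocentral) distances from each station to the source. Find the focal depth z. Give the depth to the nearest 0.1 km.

z ≈ 11.9 km

Each station gives a sphere (x−x_i)² + (y−y_i)² + z² = d_i² (stations at z=0).
Subtracting the A sphere from B and C: z² cancels, leaving linear equations in x and y:
283.8 x − 10.8 y = -16694.21
-148.8 x − 272.6 y = -5298.99
Solving: x ≈ -56.902, y ≈ 50.499 km (keep extra digits for the depth step; rounded: -56.9, 50.5).
Then from the A sphere: z² = 31.93² − (x + 35.9)² − (y − 71.4)² with x = -56.902, y = 50.499, so z ≈ 11.899 ≈ 11.9 km.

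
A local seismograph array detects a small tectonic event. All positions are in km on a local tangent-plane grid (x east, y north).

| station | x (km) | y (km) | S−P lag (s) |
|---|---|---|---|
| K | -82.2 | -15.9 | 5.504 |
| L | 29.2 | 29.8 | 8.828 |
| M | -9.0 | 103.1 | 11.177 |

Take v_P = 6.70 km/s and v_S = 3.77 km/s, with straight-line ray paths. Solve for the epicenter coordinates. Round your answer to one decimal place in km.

Distance from S−P lag: d = Δt · v_P v_S / (v_P − v_S) = Δt · (6.70·3.77)/(6.70−3.77) ≈ 8.6208·Δt.
So d_K = 47.45, d_L = 76.10, d_M = 96.35 km.
Circle about each station: (x + 82.2)² + (y + 15.9)² = 47.45²; (x − 29.2)² + (y − 29.8)² = 76.10²; (x + 9.0)² + (y − 103.1)² = 96.35².
Subtracting pairs of circle equations eliminates x²+y² and gives linear equations (the radical axes):
222.8 x + 91.4 y = -8808.68
146.4 x + 238.0 y = -3330.86
Solving the 2×2 system: x ≈ -45.2, y ≈ 13.8 km.

(-45.2, 13.8)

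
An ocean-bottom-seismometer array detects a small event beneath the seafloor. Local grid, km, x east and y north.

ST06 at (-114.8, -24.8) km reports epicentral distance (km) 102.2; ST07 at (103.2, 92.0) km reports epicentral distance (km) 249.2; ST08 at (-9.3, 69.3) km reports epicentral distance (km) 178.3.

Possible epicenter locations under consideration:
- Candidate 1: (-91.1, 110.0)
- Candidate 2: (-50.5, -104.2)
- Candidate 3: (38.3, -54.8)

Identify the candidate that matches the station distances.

Candidate 2

For each candidate, compare |candidate − station| to the reported distance:
Candidate 1: residuals ST06 34.7, ST07 54.1, ST08 86.9 → max 86.9 km
Candidate 2: residuals ST06 0.0, ST07 0.0, ST08 0.0 → max 0.0 km
Candidate 3: residuals ST06 53.8, ST07 88.7, ST08 45.4 → max 88.7 km
Only Candidate 2 has all residuals ≈ 0.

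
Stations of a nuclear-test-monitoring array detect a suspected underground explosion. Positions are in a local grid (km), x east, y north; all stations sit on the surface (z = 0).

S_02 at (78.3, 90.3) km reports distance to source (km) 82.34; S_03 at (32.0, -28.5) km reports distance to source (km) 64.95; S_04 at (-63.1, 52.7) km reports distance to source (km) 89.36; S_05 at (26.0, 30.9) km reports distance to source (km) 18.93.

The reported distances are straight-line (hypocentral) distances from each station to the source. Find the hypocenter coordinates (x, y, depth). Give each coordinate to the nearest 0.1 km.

Each station gives a sphere (x−x_i)² + (y−y_i)² + z² = d_i² (stations at z=0).
Subtracting the S_02 sphere from S_03 and S_04: z² cancels, leaving linear equations in x and y:
-92.6 x − 237.6 y = -9887.36
-282.8 x − 75.2 y = -8731.41
Solving: x ≈ 22.100, y ≈ 33.001 km (keep extra digits for the depth step; rounded: 22.1, 33.0).
Then from the S_02 sphere: z² = 82.34² − (x − 78.3)² − (y − 90.3)² with x = 22.100, y = 33.001, so z ≈ 18.392 ≈ 18.4 km.
Check against S_05 (with the unrounded solution): distance 18.92 ≈ 18.93 km. ✓

x ≈ 22.1 km, y ≈ 33.0 km, depth ≈ 18.4 km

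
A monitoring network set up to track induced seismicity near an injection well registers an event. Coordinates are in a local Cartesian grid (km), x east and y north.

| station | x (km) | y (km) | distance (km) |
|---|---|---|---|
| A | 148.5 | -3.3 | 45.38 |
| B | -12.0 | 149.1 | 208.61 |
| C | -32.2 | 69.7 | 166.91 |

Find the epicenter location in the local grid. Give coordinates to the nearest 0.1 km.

(107.2, -22.1)

Circle about each station: (x − 148.5)² + (y + 3.3)² = 45.38²; (x + 12.0)² + (y − 149.1)² = 208.61²; (x + 32.2)² + (y − 69.7)² = 166.91².
Subtracting pairs of circle equations eliminates x²+y² and gives linear equations (the radical axes):
-321.0 x + 304.8 y = -41147.12
-361.4 x + 146.0 y = -41967.81
Solving the 2×2 system: x ≈ 107.2, y ≈ -22.1 km.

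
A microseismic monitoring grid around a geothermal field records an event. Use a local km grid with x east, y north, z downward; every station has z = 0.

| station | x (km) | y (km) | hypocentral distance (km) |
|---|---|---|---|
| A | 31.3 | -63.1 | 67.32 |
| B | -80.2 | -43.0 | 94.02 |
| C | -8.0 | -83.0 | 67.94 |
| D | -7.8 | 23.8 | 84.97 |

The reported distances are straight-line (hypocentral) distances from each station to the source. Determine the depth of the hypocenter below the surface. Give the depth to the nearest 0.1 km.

Each station gives a sphere (x−x_i)² + (y−y_i)² + z² = d_i² (stations at z=0).
Subtracting the A sphere from B and C: z² cancels, leaving linear equations in x and y:
-223.0 x + 40.2 y = -988.04
-78.6 x − 39.8 y = 1907.84
Solving: x ≈ -3.105, y ≈ -41.803 km (keep extra digits for the depth step; rounded: -3.1, -41.8).
Then from the A sphere: z² = 67.32² − (x − 31.3)² − (y + 63.1)² with x = -3.105, y = -41.803, so z ≈ 53.803 ≈ 53.8 km.

depth ≈ 53.8 km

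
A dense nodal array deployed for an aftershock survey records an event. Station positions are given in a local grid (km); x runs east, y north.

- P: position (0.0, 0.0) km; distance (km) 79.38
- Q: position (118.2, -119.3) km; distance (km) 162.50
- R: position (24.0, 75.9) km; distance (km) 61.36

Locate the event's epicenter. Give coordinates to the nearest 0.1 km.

Circle about each station: x² + y² = 79.38²; (x − 118.2)² + (y + 119.3)² = 162.50²; (x − 24.0)² + (y − 75.9)² = 61.36².
Subtracting the P equation from the Q and R equations removes the quadratic terms:
236.4 x − 238.6 y = 8098.66
48.0 x + 151.8 y = 8872.94
Solving the 2×2 system: x ≈ 70.7, y ≈ 36.1 km.
Check against P (with the unrounded x, y): √(x²+y²) = 79.38 ≈ 79.38 km. ✓

x ≈ 70.7 km, y ≈ 36.1 km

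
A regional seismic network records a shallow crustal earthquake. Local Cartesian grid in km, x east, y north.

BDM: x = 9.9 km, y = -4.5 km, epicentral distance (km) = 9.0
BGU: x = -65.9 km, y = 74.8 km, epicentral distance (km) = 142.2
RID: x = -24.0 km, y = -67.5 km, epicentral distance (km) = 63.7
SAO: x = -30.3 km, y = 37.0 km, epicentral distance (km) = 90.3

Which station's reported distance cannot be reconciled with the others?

BDM

Solve using three stations at a time. Using BGU, RID, SAO (subtract circle equations pairwise → linear system) gives (x, y) ≈ (28.6, -31.5).
Distances from that point to each station vs reported:
  BDM: calculated 32.8 vs reported 9.0 → residual 23.8 km
  BGU: calculated 142.2 vs reported 142.2 → residual 0.0 km
  RID: calculated 63.7 vs reported 63.7 → residual 0.0 km
  SAO: calculated 90.3 vs reported 90.3 → residual 0.0 km
BGU, RID, SAO are mutually consistent (residuals ≈ 0); BDM is off by 23.8 km.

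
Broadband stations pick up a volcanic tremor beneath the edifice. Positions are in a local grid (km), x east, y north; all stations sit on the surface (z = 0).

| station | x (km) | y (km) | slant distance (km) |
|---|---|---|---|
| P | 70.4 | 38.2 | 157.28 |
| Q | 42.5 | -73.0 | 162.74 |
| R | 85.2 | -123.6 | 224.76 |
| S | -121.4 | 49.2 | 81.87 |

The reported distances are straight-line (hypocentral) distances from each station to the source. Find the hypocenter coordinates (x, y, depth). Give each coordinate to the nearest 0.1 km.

Each station gives a sphere (x−x_i)² + (y−y_i)² + z² = d_i² (stations at z=0).
Subtracting the P sphere from Q and R: z² cancels, leaving linear equations in x and y:
-55.8 x − 222.4 y = -1027.46
29.6 x − 323.6 y = -9659.46
Solving: x ≈ -73.693, y ≈ 23.109 km (keep extra digits for the depth step; rounded: -73.7, 23.1).
Then from the P sphere: z² = 157.28² − (x − 70.4)² − (y − 38.2)² with x = -73.693, y = 23.109, so z ≈ 61.208 ≈ 61.2 km.

(-73.7, 23.1, 61.2)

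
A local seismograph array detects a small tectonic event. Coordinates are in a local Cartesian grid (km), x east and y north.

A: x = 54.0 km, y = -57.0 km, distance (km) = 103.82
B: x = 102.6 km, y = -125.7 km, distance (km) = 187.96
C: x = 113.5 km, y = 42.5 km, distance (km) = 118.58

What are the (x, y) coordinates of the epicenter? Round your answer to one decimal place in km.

Circle about each station: (x − 54.0)² + (y + 57.0)² = 103.82²; (x − 102.6)² + (y + 125.7)² = 187.96²; (x − 113.5)² + (y − 42.5)² = 118.58².
Subtracting the A equation from the B and C equations removes the quadratic terms:
97.2 x − 137.4 y = -4388.12
119.0 x + 199.0 y = 5240.88
Solving the 2×2 system: x ≈ -4.3, y ≈ 28.9 km.

-4.3 km east, 28.9 km north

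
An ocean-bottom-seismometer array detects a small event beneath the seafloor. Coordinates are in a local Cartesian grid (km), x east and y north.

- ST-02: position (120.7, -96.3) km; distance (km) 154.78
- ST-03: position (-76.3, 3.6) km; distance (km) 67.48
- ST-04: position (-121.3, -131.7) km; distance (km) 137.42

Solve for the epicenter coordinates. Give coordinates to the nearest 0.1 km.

Circle about each station: (x − 120.7)² + (y + 96.3)² = 154.78²; (x + 76.3)² + (y − 3.6)² = 67.48²; (x + 121.3)² + (y + 131.7)² = 137.42².
Subtracting the ST-02 equation from the ST-03 and ST-04 equations removes the quadratic terms:
-394.0 x + 199.8 y = 1395.77
-484.0 x − 70.8 y = 13288.99
Solving the 2×2 system: x ≈ -22.1, y ≈ -36.6 km.

(-22.1, -36.6)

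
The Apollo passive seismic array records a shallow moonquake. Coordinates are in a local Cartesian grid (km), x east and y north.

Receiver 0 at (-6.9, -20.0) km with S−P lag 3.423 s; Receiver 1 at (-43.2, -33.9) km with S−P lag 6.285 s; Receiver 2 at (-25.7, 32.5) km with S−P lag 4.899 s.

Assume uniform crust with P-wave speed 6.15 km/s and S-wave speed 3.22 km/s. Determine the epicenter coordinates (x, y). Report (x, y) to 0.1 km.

Distance from S−P lag: d = Δt · v_P v_S / (v_P − v_S) = Δt · (6.15·3.22)/(6.15−3.22) ≈ 6.7587·Δt.
So d_Receiver 0 = 23.14, d_Receiver 1 = 42.48, d_Receiver 2 = 33.11 km.
Circle about each station: (x + 6.9)² + (y + 20.0)² = 23.14²; (x + 43.2)² + (y + 33.9)² = 42.48²; (x + 25.7)² + (y − 32.5)² = 33.11².
Subtracting the Receiver 0 equation from the Receiver 1 and Receiver 2 equations removes the quadratic terms:
-72.6 x − 27.8 y = 1298.75
-37.6 x + 105.0 y = 708.32
Solving the 2×2 system: x ≈ -18.0, y ≈ 0.3 km.

(-18.0, 0.3)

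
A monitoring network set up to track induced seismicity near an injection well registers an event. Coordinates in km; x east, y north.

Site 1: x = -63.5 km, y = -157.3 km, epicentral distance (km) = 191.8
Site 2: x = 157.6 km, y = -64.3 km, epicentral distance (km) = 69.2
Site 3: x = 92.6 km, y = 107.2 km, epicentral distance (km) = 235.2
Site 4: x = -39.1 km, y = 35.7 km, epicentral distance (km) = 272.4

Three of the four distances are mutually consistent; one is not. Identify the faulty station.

Site 4

Solve using three stations at a time. Using Site 1, Site 2, Site 3 (subtract circle equations pairwise → linear system) gives (x, y) ≈ (125.7, -125.7).
Distances from that point to each station vs reported:
  Site 1: calculated 191.8 vs reported 191.8 → residual 0.0 km
  Site 2: calculated 69.2 vs reported 69.2 → residual 0.0 km
  Site 3: calculated 235.2 vs reported 235.2 → residual 0.0 km
  Site 4: calculated 230.6 vs reported 272.4 → residual 41.8 km
Site 1, Site 2, Site 3 are mutually consistent (residuals ≈ 0); Site 4 is off by 41.8 km.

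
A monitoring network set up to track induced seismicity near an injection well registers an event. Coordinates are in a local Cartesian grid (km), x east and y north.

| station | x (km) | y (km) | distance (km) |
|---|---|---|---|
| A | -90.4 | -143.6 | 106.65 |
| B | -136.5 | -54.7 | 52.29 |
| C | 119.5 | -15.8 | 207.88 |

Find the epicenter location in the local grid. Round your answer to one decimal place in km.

(-87.3, -37.0)

Circle about each station: (x + 90.4)² + (y + 143.6)² = 106.65²; (x + 136.5)² + (y + 54.7)² = 52.29²; (x − 119.5)² + (y + 15.8)² = 207.88².
Subtracting the A equation from the B and C equations removes the quadratic terms:
-92.2 x + 177.8 y = 1471.20
419.8 x + 255.6 y = -46103.10
Solving the 2×2 system: x ≈ -87.3, y ≈ -37.0 km.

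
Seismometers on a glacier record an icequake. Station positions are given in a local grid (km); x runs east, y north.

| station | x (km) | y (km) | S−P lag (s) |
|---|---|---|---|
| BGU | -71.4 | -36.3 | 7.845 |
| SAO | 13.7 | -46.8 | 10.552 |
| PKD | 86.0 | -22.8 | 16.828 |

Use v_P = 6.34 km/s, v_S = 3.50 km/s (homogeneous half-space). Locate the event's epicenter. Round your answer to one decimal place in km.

Distance from S−P lag: d = Δt · v_P v_S / (v_P − v_S) = Δt · (6.34·3.50)/(6.34−3.50) ≈ 7.8134·Δt.
So d_BGU = 61.30, d_SAO = 82.45, d_PKD = 131.48 km.
Circle about each station: (x + 71.4)² + (y + 36.3)² = 61.30²; (x − 13.7)² + (y + 46.8)² = 82.45²; (x − 86.0)² + (y + 22.8)² = 131.48².
Subtracting the BGU equation from the SAO and PKD equations removes the quadratic terms:
170.2 x − 21.0 y = -7078.03
314.8 x + 27.0 y = -12029.11
Solving the 2×2 system: x ≈ -39.6, y ≈ 16.1 km.

x ≈ -39.6 km, y ≈ 16.1 km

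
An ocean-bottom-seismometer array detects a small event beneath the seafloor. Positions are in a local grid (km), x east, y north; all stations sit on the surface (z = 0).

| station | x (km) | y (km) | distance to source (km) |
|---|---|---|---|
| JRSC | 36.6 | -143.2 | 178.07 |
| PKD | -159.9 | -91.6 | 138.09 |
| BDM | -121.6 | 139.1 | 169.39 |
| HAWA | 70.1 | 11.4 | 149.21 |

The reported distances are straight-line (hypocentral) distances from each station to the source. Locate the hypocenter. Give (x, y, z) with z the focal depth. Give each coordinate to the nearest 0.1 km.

Each station gives a sphere (x−x_i)² + (y−y_i)² + z² = d_i² (stations at z=0).
Subtracting the JRSC sphere from PKD and BDM: z² cancels, leaving linear equations in x and y:
-393.0 x + 103.2 y = 24752.85
-316.4 x + 564.6 y = 15305.52
Solving: x ≈ -65.505, y ≈ -9.600 km (keep extra digits for the depth step; rounded: -65.5, -9.6).
Then from the JRSC sphere: z² = 178.07² − (x − 36.6)² − (y + 143.2)² with x = -65.505, y = -9.600, so z ≈ 58.605 ≈ 58.6 km.

(-65.5, -9.6, 58.6)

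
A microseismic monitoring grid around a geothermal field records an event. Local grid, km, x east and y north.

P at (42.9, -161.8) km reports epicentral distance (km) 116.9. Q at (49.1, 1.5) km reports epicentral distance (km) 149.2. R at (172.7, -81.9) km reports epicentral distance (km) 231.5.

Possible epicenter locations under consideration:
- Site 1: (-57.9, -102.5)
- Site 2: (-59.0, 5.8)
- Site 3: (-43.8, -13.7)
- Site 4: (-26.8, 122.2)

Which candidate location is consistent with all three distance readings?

For each candidate, compare |candidate − station| to the reported distance:
Site 1: residuals P 0.0, Q 0.0, R 0.0 → max 0.0 km
Site 2: residuals P 79.2, Q 41.0, R 16.2 → max 79.2 km
Site 3: residuals P 54.7, Q 55.1, R 4.5 → max 55.1 km
Site 4: residuals P 175.5, Q 6.6, R 53.9 → max 175.5 km
Only Site 1 has all residuals ≈ 0.

Site 1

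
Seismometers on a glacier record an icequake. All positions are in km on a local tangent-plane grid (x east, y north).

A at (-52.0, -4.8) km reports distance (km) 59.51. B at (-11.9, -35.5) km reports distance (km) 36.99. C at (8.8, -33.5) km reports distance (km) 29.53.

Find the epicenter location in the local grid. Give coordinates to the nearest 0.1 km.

7.5 km east, -4.0 km north

Circle about each station: (x + 52.0)² + (y + 4.8)² = 59.51²; (x + 11.9)² + (y + 35.5)² = 36.99²; (x − 8.8)² + (y + 33.5)² = 29.53².
Subtracting pairs of circle equations eliminates x²+y² and gives linear equations (the radical axes):
80.2 x − 61.4 y = 848.00
121.6 x − 57.4 y = 1142.07
Solving the 2×2 system: x ≈ 7.5, y ≈ -4.0 km.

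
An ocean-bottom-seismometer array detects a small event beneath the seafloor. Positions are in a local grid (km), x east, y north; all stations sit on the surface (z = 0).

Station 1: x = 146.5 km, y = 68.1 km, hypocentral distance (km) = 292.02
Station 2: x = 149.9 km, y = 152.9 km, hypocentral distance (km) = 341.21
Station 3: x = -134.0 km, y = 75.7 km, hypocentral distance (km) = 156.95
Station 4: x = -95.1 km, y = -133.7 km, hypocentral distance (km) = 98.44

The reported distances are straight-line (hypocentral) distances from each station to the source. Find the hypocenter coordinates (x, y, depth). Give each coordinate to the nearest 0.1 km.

(-105.5, -63.0, 67.7)

Each station gives a sphere (x−x_i)² + (y−y_i)² + z² = d_i² (stations at z=0).
Subtracting the Station 1 sphere from Station 2 and Station 3: z² cancels, leaving linear equations in x and y:
6.8 x + 169.6 y = -11400.02
-561.0 x + 15.2 y = 58229.01
Solving: x ≈ -105.502, y ≈ -62.987 km (keep extra digits for the depth step; rounded: -105.5, -63.0).
Then from the Station 1 sphere: z² = 292.02² − (x − 146.5)² − (y − 68.1)² with x = -105.502, y = -62.987, so z ≈ 67.726 ≈ 67.7 km.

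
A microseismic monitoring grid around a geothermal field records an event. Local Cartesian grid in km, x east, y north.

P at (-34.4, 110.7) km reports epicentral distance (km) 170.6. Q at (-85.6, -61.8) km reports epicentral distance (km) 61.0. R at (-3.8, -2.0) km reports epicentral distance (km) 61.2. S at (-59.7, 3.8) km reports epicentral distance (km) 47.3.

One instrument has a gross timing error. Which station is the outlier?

S

Solve using three stations at a time. Using P, Q, R (subtract circle equations pairwise → linear system) gives (x, y) ≈ (-24.6, -59.6).
Distances from that point to each station vs reported:
  P: calculated 170.6 vs reported 170.6 → residual 0.0 km
  Q: calculated 61.1 vs reported 61.0 → residual 0.1 km
  R: calculated 61.3 vs reported 61.2 → residual 0.1 km
  S: calculated 72.5 vs reported 47.3 → residual 25.2 km
P, Q, R are mutually consistent (residuals ≈ 0); S is off by 25.2 km.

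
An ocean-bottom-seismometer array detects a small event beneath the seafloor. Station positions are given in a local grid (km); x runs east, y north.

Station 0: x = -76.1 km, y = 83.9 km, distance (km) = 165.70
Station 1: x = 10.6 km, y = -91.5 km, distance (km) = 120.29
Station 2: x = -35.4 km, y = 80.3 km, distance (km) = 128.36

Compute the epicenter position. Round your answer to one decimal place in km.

Circle about each station: (x + 76.1)² + (y − 83.9)² = 165.70²; (x − 10.6)² + (y + 91.5)² = 120.29²; (x + 35.4)² + (y − 80.3)² = 128.36².
Subtracting the Station 0 equation from the Station 1 and Station 2 equations removes the quadratic terms:
173.4 x − 350.8 y = 8641.00
81.4 x − 7.2 y = 5851.03
Solving the 2×2 system: x ≈ 72.9, y ≈ 11.4 km.

x ≈ 72.9 km, y ≈ 11.4 km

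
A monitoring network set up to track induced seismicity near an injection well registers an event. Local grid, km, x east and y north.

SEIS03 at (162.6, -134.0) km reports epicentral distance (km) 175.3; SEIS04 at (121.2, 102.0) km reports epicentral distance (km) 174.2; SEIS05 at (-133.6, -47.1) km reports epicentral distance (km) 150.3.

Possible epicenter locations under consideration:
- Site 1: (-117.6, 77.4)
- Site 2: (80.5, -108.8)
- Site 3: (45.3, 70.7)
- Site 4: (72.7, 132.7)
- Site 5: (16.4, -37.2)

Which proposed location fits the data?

Site 5

For each candidate, compare |candidate − station| to the reported distance:
Site 1: residuals SEIS03 175.7, SEIS04 65.9, SEIS05 24.8 → max 175.7 km
Site 2: residuals SEIS03 89.4, SEIS04 40.5, SEIS05 72.5 → max 89.4 km
Site 3: residuals SEIS03 60.6, SEIS04 92.1, SEIS05 63.9 → max 92.1 km
Site 4: residuals SEIS03 106.1, SEIS04 116.8, SEIS05 123.4 → max 123.4 km
Site 5: residuals SEIS03 0.0, SEIS04 0.0, SEIS05 0.0 → max 0.0 km
Only Site 5 has all residuals ≈ 0.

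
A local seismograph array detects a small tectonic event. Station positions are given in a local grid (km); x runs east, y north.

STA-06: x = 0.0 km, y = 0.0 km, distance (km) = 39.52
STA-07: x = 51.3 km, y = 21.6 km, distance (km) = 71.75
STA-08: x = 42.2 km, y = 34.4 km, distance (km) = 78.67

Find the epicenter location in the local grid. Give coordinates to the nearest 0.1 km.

(11.2, -37.9)

Circle about each station: x² + y² = 39.52²; (x − 51.3)² + (y − 21.6)² = 71.75²; (x − 42.2)² + (y − 34.4)² = 78.67².
Subtracting pairs of circle equations eliminates x²+y² and gives linear equations (the radical axes):
102.6 x + 43.2 y = -487.98
84.4 x + 68.8 y = -1662.94
Solving the 2×2 system: x ≈ 11.2, y ≈ -37.9 km.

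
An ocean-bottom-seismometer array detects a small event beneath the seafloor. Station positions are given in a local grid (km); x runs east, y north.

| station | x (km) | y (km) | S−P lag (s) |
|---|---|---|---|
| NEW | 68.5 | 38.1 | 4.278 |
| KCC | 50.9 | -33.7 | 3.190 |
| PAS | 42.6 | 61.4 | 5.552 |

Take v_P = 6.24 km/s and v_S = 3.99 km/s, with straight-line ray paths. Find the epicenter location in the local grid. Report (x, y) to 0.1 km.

Distance from S−P lag: d = Δt · v_P v_S / (v_P − v_S) = Δt · (6.24·3.99)/(6.24−3.99) ≈ 11.0656·Δt.
So d_NEW = 47.34, d_KCC = 35.30, d_PAS = 61.44 km.
Circle about each station: (x − 68.5)² + (y − 38.1)² = 47.34²; (x − 50.9)² + (y + 33.7)² = 35.30²; (x − 42.6)² + (y − 61.4)² = 61.44².
Subtracting the NEW equation from the KCC and PAS equations removes the quadratic terms:
-35.2 x − 143.6 y = -1422.37
-51.8 x + 46.6 y = -2092.94
Solving the 2×2 system: x ≈ 40.4, y ≈ -0.0 km.

40.4 km east, -0.0 km north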